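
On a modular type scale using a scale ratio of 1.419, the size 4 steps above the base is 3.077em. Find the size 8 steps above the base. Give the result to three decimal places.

12.475em

Moving from step +4 to step +8 is 4 steps up, so multiply by r⁴.
3.077 × 1.419⁴ = 3.077 × 4.05443 ≈ 12.475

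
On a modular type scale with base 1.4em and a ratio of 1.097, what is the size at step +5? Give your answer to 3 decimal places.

2.224em

1.4 × 1.097⁵ = 1.4 × 1.58867 ≈ 2.224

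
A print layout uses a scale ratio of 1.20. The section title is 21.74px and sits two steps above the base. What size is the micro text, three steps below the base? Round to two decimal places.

8.74px

21.74 ÷ 1.20⁵ = 21.74 ÷ 2.48832 ≈ 8.737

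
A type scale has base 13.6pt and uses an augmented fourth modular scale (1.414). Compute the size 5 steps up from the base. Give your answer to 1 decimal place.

Each step on a modular scale multiplies by the ratio, so the size n steps from the base is base × ratioⁿ.
13.6 × 1.414⁵ = 13.6 × 5.65258 ≈ 76.88

76.9pt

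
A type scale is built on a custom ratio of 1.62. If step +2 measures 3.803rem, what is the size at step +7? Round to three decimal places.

42.433rem

The gap is 7 − (2) = 5 steps, so the factor is 1.62^5.
3.803 × 1.62⁵ = 3.803 × 11.15771 ≈ 42.433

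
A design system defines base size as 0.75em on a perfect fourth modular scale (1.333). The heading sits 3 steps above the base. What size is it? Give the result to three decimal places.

1.776em

Each step on a modular scale multiplies by the ratio, so the size n steps from the base is base × ratioⁿ.
0.75 × 1.333³ = 0.75 × 2.36859 ≈ 1.776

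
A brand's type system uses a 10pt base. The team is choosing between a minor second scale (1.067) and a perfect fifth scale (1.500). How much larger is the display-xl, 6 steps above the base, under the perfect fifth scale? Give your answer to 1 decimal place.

99.1pt

Minor second: 10.0 × 1.067⁶ = 14.757pt
Perfect fifth: 10.0 × 1.500⁶ = 113.906pt
Difference: 113.906 − 14.757 = 99.149pt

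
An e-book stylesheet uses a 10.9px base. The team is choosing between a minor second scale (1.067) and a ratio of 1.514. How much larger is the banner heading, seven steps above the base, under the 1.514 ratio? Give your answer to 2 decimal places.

181.59px

Minor second: 10.9 × 1.067⁷ = 17.1624px
At 1.514: 10.9 × 1.514⁷ = 198.7502px
Difference: 198.7502 − 17.1624 = 181.5878px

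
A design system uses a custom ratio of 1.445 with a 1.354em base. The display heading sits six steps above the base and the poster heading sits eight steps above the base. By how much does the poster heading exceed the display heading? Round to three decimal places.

13.411em

Step 6: 1.354 × 1.445⁶ = 12.32610em
Step 8: 1.354 × 1.445⁸ = 25.73721em
Difference: 25.73721 − 12.32610 = 13.41111em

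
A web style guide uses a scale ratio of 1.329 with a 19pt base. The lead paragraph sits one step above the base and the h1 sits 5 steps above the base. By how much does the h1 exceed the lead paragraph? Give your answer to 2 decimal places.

Step 1: 19.0 × 1.329 = 25.2510pt
Step 5: 19.0 × 1.329⁵ = 78.7732pt
Difference: 78.7732 − 25.2510 = 53.5222pt

53.52pt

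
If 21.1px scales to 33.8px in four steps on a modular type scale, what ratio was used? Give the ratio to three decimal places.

1.125

r⁴ = 33.8 / 21.1, so r = (33.8/21.1)^(1/4).
r = 1.6019^(1/4) ≈ 1.1250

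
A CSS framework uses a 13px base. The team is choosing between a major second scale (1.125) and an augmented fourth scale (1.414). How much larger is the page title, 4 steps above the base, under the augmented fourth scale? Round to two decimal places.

Major second: 13.0 × 1.125⁴ = 20.8235px
Augmented fourth: 13.0 × 1.414⁴ = 51.9686px
Difference: 51.9686 − 20.8235 = 31.1451px

31.15px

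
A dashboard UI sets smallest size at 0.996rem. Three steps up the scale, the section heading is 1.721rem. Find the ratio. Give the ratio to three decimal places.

r³ = 1.721 / 0.996, so r = (1.721/0.996)^(1/3).
r = 1.7279^(1/3) ≈ 1.2000

1.200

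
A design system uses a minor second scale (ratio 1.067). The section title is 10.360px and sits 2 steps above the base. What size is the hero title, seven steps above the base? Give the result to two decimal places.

The gap is 7 − (2) = 5 steps, so the factor is 1.067^5.
10.360 × 1.067⁵ = 10.360 × 1.38300 ≈ 14.328

14.33px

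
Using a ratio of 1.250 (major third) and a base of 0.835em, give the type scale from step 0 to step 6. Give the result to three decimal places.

Step 0: 0.835em
Step 1: 0.835 × 1.250 = 1.044
Step 2: 0.835 × 1.250² = 1.305
Step 3: 0.835 × 1.250³ = 1.631
Step 4: 0.835 × 1.250⁴ = 2.039
Step 5: 0.835 × 1.250⁵ = 2.548
Step 6: 0.835 × 1.250⁶ = 3.185

0.835em, 1.044em, 1.305em, 1.631em, 2.039em, 2.548em, 3.185em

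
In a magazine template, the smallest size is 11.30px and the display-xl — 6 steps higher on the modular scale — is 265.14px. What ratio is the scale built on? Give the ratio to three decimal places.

The ratio satisfies 11.30 × r⁶ = 265.14, so r = (265.14 / 11.30)^(1/6).
r = 23.4637^(1/6) ≈ 1.6920

1.692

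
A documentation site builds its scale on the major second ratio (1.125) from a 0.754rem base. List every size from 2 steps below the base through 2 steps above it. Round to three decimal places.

0.596rem, 0.670rem, 0.754rem, 0.848rem, 0.954rem

Step -2: 0.754 ÷ 1.125² = 0.596
Step -1: 0.754 ÷ 1.125 = 0.670
Step 0: 0.754rem
Step 1: 0.754 × 1.125 = 0.848
Step 2: 0.754 × 1.125² = 0.954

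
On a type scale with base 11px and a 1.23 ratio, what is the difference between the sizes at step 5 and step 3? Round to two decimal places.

10.50px

Step 3: 11.0 × 1.23³ = 20.4695px
Step 5: 11.0 × 1.23⁵ = 30.9684px
Difference: 30.9684 − 20.4695 = 10.4989px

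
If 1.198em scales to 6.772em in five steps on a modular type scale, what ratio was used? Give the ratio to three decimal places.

The ratio satisfies 1.198 × r⁵ = 6.772, so r = (6.772 / 1.198)^(1/5).
r = 5.6528^(1/5) ≈ 1.4140

1.414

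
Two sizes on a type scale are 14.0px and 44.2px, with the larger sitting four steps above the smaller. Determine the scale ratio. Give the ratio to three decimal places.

1.333

r⁴ = 44.2 / 14.0, so r = (44.2/14.0)^(1/4).
r = 3.1571^(1/4) ≈ 1.3330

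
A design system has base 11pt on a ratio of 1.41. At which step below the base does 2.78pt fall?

1.41ⁿ = 11 / 2.78 = 3.9568
n = ln(3.9568) / ln(1.41) = 1.3754 / 0.3436 ≈ 4.00

4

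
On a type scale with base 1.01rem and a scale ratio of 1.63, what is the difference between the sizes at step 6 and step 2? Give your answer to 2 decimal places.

Step 2: 1.01 × 1.63² = 2.6835rem
Step 6: 1.01 × 1.63⁶ = 18.9429rem
Difference: 18.9429 − 2.6835 = 16.2594rem

16.26rem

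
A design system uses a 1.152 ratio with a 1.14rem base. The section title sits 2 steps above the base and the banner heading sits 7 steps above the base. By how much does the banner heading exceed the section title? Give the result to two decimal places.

1.56rem

Step 2: 1.14 × 1.152² = 1.5129rem
Step 7: 1.14 × 1.152⁷ = 3.0695rem
Difference: 3.0695 − 1.5129 = 1.5566rem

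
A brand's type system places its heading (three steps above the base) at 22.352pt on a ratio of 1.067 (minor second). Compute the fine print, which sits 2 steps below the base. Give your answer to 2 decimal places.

The gap is -2 − (3) = -5 steps, so the factor is 1.067^-5.
22.352 ÷ 1.067⁵ = 22.352 ÷ 1.38300 ≈ 16.162

16.16pt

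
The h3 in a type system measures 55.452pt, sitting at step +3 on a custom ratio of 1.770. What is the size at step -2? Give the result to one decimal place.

3.2pt

Moving from step +3 to step -2 is 5 steps down, so divide by r⁵.
55.452 ÷ 1.770⁵ = 55.452 ÷ 17.37266 ≈ 3.192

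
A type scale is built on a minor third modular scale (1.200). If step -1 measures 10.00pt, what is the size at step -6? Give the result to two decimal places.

4.02pt

Moving from step -1 to step -6 is 5 steps down, so divide by r⁵.
10.00 ÷ 1.200⁵ = 10.00 ÷ 2.48832 ≈ 4.019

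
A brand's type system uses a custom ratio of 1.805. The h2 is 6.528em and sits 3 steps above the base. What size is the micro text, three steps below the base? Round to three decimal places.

Moving from step +3 to step -3 is 6 steps down, so divide by r⁶.
6.528 ÷ 1.805⁶ = 6.528 ÷ 34.58305 ≈ 0.189

0.189em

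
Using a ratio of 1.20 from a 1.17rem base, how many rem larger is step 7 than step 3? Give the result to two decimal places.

2.17rem

Step 3: 1.17 × 1.20³ = 2.0218rem
Step 7: 1.17 × 1.20⁷ = 4.1923rem
Difference: 4.1923 − 2.0218 = 2.1705rem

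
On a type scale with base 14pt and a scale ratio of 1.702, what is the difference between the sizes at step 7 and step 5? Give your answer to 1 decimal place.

379.3pt

Step 5: 14.0 × 1.702⁵ = 199.952pt
Step 7: 14.0 × 1.702⁷ = 579.222pt
Difference: 579.222 − 199.952 = 379.270pt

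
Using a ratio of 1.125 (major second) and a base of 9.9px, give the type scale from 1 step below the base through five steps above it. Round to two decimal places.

Step -1: 9.9 ÷ 1.125 = 8.80
Step 0: 9.9px
Step 1: 9.9 × 1.125 = 11.14
Step 2: 9.9 × 1.125² = 12.53
Step 3: 9.9 × 1.125³ = 14.10
Step 4: 9.9 × 1.125⁴ = 15.86
Step 5: 9.9 × 1.125⁵ = 17.84

8.80px, 9.90px, 11.14px, 12.53px, 14.10px, 15.86px, 17.84px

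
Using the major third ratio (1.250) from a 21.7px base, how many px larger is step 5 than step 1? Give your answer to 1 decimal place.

Step 1: 21.7 × 1.250 = 27.125px
Step 5: 21.7 × 1.250⁵ = 66.223px
Difference: 66.223 − 27.125 = 39.098px

39.1px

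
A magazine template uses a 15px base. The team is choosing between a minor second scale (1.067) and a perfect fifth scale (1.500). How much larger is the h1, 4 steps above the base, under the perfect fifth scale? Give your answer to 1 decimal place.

Minor second: 15.0 × 1.067⁴ = 19.442px
Perfect fifth: 15.0 × 1.500⁴ = 75.938px
Difference: 75.938 − 19.442 = 56.496px

56.5px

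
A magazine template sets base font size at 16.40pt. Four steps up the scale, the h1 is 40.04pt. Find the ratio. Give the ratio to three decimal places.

1.250

The ratio satisfies 16.40 × r⁴ = 40.04, so r = (40.04 / 16.40)^(1/4).
r = 2.4415^(1/4) ≈ 1.2500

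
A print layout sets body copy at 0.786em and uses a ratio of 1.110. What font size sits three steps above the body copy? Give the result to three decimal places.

1.075em

0.786 × 1.110³ = 0.786 × 1.36763 ≈ 1.075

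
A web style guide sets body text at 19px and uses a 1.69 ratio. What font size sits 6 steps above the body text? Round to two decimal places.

442.66px

19.0 × 1.69⁶ = 19.0 × 23.29809 ≈ 442.66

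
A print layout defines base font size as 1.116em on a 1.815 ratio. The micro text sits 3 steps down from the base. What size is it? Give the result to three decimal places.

0.187em

A modular type scale is a geometric sequence: sizeₙ = base × rⁿ.
1.116 ÷ 1.815³ = 1.116 ÷ 5.97902 ≈ 0.187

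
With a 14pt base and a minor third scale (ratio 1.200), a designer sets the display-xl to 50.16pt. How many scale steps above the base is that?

1.200ⁿ = 50.16 / 14 = 3.5829
n = ln(3.5829) / ln(1.200) = 1.2762 / 0.1823 ≈ 7.00

7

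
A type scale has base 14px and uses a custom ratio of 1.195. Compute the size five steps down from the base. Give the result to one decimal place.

5.7px

Every step multiplies by the scale ratio.
14.0 ÷ 1.195⁵ = 14.0 ÷ 2.43691 ≈ 5.74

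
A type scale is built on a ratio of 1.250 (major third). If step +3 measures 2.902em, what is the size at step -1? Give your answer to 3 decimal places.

1.189em

2.902 ÷ 1.250⁴ = 2.902 ÷ 2.44141 ≈ 1.189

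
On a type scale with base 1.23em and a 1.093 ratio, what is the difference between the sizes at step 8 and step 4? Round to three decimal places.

0.750em

Step 4: 1.23 × 1.093⁴ = 1.75544em
Step 8: 1.23 × 1.093⁸ = 2.50534em
Difference: 2.50534 − 1.75544 = 0.74990em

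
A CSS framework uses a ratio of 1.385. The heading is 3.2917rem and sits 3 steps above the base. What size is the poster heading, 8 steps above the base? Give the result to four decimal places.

3.2917 × 1.385⁵ = 3.2917 × 5.09623 ≈ 16.7753

16.7753rem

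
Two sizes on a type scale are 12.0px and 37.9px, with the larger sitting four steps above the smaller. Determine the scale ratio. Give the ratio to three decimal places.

r⁴ = 37.9 / 12.0, so r = (37.9/12.0)^(1/4).
r = 3.1583^(1/4) ≈ 1.3331

1.333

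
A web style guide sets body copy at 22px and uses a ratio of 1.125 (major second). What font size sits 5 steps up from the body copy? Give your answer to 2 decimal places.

A modular type scale is a geometric sequence: sizeₙ = base × rⁿ.
22.0 × 1.125⁵ = 22.0 × 1.80203 ≈ 39.64

39.64px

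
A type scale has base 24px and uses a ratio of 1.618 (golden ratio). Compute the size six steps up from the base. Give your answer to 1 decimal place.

430.6px

A modular type scale is a geometric sequence: sizeₙ = base × rⁿ.
24.0 × 1.618⁶ = 24.0 × 17.94201 ≈ 430.61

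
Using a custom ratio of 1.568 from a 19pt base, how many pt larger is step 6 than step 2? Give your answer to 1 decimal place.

235.7pt

Step 2: 19.0 × 1.568² = 46.714pt
Step 6: 19.0 × 1.568⁶ = 282.377pt
Difference: 282.377 − 46.714 = 235.663pt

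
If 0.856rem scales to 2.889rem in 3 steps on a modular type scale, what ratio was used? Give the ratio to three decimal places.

1.500

r³ = 2.889 / 0.856, so r = (2.889/0.856)^(1/3).
r = 3.3750^(1/3) ≈ 1.5000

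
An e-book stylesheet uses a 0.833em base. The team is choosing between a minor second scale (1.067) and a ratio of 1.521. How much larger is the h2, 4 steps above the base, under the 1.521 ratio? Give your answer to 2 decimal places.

3.38em

Minor second: 0.833 × 1.067⁴ = 1.0797em
At 1.521: 0.833 × 1.521⁴ = 4.4582em
Difference: 4.4582 − 1.0797 = 3.3785em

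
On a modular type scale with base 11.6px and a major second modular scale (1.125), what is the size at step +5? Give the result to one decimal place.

Each step on a modular scale multiplies by the ratio, so the size n steps from the base is base × ratioⁿ.
11.6 × 1.125⁵ = 11.6 × 1.80203 ≈ 20.90

20.9px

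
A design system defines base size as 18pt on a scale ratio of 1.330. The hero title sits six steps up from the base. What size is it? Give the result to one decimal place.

Every step multiplies by the scale ratio.
18.0 × 1.330⁶ = 18.0 × 5.53490 ≈ 99.63

99.6pt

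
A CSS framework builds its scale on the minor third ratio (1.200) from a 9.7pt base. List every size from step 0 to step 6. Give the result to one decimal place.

Step 0: 9.7pt
Step 1: 9.7 × 1.200 = 11.6
Step 2: 9.7 × 1.200² = 14.0
Step 3: 9.7 × 1.200³ = 16.8
Step 4: 9.7 × 1.200⁴ = 20.1
Step 5: 9.7 × 1.200⁵ = 24.1
Step 6: 9.7 × 1.200⁶ = 29.0

9.7pt, 11.6pt, 14.0pt, 16.8pt, 20.1pt, 24.1pt, 29.0pt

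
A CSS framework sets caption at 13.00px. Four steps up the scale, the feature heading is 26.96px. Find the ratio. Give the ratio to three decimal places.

r⁴ = 26.96 / 13.00, so r = (26.96/13.00)^(1/4).
r = 2.0738^(1/4) ≈ 1.2000

1.200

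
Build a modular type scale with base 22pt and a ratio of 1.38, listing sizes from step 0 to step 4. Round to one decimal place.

22.0pt, 30.4pt, 41.9pt, 57.8pt, 79.8pt

Step 0: 22pt
Step 1: 22.0 × 1.38 = 30.4
Step 2: 22.0 × 1.38² = 41.9
Step 3: 22.0 × 1.38³ = 57.8
Step 4: 22.0 × 1.38⁴ = 79.8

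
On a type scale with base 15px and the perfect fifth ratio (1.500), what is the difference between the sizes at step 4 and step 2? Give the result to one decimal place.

42.2px

Step 2: 15.0 × 1.500² = 33.750px
Step 4: 15.0 × 1.500⁴ = 75.938px
Difference: 75.938 − 33.750 = 42.188px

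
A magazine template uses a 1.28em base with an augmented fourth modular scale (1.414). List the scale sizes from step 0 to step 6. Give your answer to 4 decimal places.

1.2800em, 1.8099em, 2.5592em, 3.6187em, 5.1169em, 7.2353em, 10.2307em

Step 0: 1.28em
Step 1: 1.28 × 1.414 = 1.8099
Step 2: 1.28 × 1.414² = 2.5592
Step 3: 1.28 × 1.414³ = 3.6187
Step 4: 1.28 × 1.414⁴ = 5.1169
Step 5: 1.28 × 1.414⁵ = 7.2353
Step 6: 1.28 × 1.414⁶ = 10.2307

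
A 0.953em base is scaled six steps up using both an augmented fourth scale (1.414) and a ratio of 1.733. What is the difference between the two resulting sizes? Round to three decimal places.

Augmented fourth: 0.953 × 1.414⁶ = 7.61709em
At 1.733: 0.953 × 1.733⁶ = 25.81572em
Difference: 25.81572 − 7.61709 = 18.19863em

18.199em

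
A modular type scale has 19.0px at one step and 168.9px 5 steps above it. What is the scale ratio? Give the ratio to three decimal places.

The ratio satisfies 19.0 × r⁵ = 168.9, so r = (168.9 / 19.0)^(1/5).
r = 8.8895^(1/5) ≈ 1.5480

1.548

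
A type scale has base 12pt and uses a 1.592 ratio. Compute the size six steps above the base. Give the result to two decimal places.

195.36pt

12.0 × 1.592⁶ = 12.0 × 16.28015 ≈ 195.36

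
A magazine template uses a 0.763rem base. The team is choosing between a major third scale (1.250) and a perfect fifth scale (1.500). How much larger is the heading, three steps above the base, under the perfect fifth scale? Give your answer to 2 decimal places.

Major third: 0.763 × 1.250³ = 1.4902rem
Perfect fifth: 0.763 × 1.500³ = 2.5751rem
Difference: 2.5751 − 1.4902 = 1.0849rem

1.08rem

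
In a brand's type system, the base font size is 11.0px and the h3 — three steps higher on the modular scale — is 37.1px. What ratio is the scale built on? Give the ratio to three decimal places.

1.500

r³ = 37.1 / 11.0, so r = (37.1/11.0)^(1/3).
r = 3.3727^(1/3) ≈ 1.4997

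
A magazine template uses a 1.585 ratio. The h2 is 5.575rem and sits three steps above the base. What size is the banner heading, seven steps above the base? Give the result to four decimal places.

35.1854rem

Moving from step +3 to step +7 is 4 steps up, so multiply by r⁴.
5.575 × 1.585⁴ = 5.575 × 6.31127 ≈ 35.1854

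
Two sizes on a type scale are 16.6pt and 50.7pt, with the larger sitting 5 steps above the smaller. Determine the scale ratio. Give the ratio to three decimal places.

The ratio satisfies 16.6 × r⁵ = 50.7, so r = (50.7 / 16.6)^(1/5).
r = 3.0542^(1/5) ≈ 1.2502

1.250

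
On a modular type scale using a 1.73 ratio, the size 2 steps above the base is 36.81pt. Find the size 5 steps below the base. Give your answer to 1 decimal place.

0.8pt

36.81 ÷ 1.73⁷ = 36.81 ÷ 46.37914 ≈ 0.794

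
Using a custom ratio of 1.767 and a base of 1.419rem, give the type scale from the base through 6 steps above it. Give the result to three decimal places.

1.419rem, 2.507rem, 4.431rem, 7.829rem, 13.833rem, 24.444rem, 43.192rem

Step 0: 1.419rem
Step 1: 1.419 × 1.767 = 2.507
Step 2: 1.419 × 1.767² = 4.431
Step 3: 1.419 × 1.767³ = 7.829
Step 4: 1.419 × 1.767⁴ = 13.833
Step 5: 1.419 × 1.767⁵ = 24.444
Step 6: 1.419 × 1.767⁶ = 43.192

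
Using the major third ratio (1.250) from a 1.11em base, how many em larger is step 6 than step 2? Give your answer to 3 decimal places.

Step 2: 1.11 × 1.250² = 1.73438em
Step 6: 1.11 × 1.250⁶ = 4.23431em
Difference: 4.23431 − 1.73438 = 2.49993em

2.500em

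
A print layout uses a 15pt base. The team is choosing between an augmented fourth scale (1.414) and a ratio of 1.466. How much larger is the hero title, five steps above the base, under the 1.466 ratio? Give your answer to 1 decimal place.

Augmented fourth: 15.0 × 1.414⁵ = 84.789pt
At 1.466: 15.0 × 1.466⁵ = 101.569pt
Difference: 101.569 − 84.789 = 16.780pt

16.8pt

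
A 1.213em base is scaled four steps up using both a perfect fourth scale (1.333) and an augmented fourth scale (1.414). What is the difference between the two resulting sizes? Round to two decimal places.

1.02em

Perfect fourth: 1.213 × 1.333⁴ = 3.8298em
Augmented fourth: 1.213 × 1.414⁴ = 4.8491em
Difference: 4.8491 − 3.8298 = 1.0193em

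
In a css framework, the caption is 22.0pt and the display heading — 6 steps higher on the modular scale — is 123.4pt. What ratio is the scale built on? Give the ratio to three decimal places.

The ratio satisfies 22.0 × r⁶ = 123.4, so r = (123.4 / 22.0)^(1/6).
r = 5.6091^(1/6) ≈ 1.3330

1.333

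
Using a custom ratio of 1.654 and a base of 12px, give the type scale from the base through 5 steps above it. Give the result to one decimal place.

Step 0: 12px
Step 1: 12.0 × 1.654 = 19.8
Step 2: 12.0 × 1.654² = 32.8
Step 3: 12.0 × 1.654³ = 54.3
Step 4: 12.0 × 1.654⁴ = 89.8
Step 5: 12.0 × 1.654⁵ = 148.5

12.0px, 19.8px, 32.8px, 54.3px, 89.8px, 148.5px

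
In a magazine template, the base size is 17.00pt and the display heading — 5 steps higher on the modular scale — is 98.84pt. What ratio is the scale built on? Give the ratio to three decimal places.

1.422

r⁵ = 98.84 / 17.00, so r = (98.84/17.00)^(1/5).
r = 5.8141^(1/5) ≈ 1.4220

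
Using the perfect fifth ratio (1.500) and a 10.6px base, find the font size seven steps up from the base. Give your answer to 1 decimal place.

A modular type scale is a geometric sequence: sizeₙ = base × rⁿ.
10.6 × 1.500⁷ = 10.6 × 17.08594 ≈ 181.11

181.1px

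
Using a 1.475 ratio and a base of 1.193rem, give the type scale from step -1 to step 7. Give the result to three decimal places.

Step -1: 1.193 ÷ 1.475 = 0.809
Step 0: 1.193rem
Step 1: 1.193 × 1.475 = 1.760
Step 2: 1.193 × 1.475² = 2.596
Step 3: 1.193 × 1.475³ = 3.828
Step 4: 1.193 × 1.475⁴ = 5.647
Step 5: 1.193 × 1.475⁵ = 8.329
Step 6: 1.193 × 1.475⁶ = 12.285
Step 7: 1.193 × 1.475⁷ = 18.121

0.809rem, 1.193rem, 1.760rem, 2.596rem, 3.828rem, 5.647rem, 8.329rem, 12.285rem, 18.121rem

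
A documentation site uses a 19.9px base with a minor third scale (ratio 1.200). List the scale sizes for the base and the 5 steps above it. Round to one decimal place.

19.9px, 23.9px, 28.7px, 34.4px, 41.3px, 49.5px

Step 0: 19.9px
Step 1: 19.9 × 1.200 = 23.9
Step 2: 19.9 × 1.200² = 28.7
Step 3: 19.9 × 1.200³ = 34.4
Step 4: 19.9 × 1.200⁴ = 41.3
Step 5: 19.9 × 1.200⁵ = 49.5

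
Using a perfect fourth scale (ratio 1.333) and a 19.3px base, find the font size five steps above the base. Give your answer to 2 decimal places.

81.23px

Every step multiplies by the scale ratio.
19.3 × 1.333⁵ = 19.3 × 4.20873 ≈ 81.23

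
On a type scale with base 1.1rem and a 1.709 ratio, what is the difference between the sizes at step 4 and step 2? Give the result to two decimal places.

Step 2: 1.1 × 1.709² = 3.2127rem
Step 4: 1.1 × 1.709⁴ = 9.3834rem
Difference: 9.3834 − 3.2127 = 6.1707rem

6.17rem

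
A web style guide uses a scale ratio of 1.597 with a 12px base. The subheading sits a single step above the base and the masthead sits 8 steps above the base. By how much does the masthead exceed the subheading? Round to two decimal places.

488.55px

Step 1: 12.0 × 1.597 = 19.1640px
Step 8: 12.0 × 1.597⁸ = 507.7157px
Difference: 507.7157 − 19.1640 = 488.5517px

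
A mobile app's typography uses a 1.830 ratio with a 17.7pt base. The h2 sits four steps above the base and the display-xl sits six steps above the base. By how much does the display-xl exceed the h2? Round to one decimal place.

466.3pt

Step 4: 17.7 × 1.830⁴ = 198.508pt
Step 6: 17.7 × 1.830⁶ = 664.783pt
Difference: 664.783 − 198.508 = 466.275pt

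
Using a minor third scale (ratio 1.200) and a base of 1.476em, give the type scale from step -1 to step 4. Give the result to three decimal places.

Step -1: 1.476 ÷ 1.200 = 1.230
Step 0: 1.476em
Step 1: 1.476 × 1.200 = 1.771
Step 2: 1.476 × 1.200² = 2.125
Step 3: 1.476 × 1.200³ = 2.551
Step 4: 1.476 × 1.200⁴ = 3.061

1.230em, 1.476em, 1.771em, 2.125em, 2.551em, 3.061em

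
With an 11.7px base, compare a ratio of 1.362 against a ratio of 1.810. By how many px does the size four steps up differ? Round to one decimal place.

At 1.362: 11.7 × 1.362⁴ = 40.262px
At 1.810: 11.7 × 1.810⁴ = 125.574px
Difference: 125.574 − 40.262 = 85.312px

85.3px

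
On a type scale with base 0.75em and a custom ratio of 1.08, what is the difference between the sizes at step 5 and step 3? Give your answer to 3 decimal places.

0.157em

Step 3: 0.75 × 1.08³ = 0.94478em
Step 5: 0.75 × 1.08⁵ = 1.10200em
Difference: 1.10200 − 0.94478 = 0.15722em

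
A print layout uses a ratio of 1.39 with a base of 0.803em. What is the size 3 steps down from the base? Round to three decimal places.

0.299em

0.803 ÷ 1.39³ = 0.803 ÷ 2.68562 ≈ 0.299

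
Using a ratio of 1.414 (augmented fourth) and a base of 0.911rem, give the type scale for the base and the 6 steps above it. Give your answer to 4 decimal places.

Step 0: 0.911rem
Step 1: 0.911 × 1.414 = 1.2882
Step 2: 0.911 × 1.414² = 1.8214
Step 3: 0.911 × 1.414³ = 2.5755
Step 4: 0.911 × 1.414⁴ = 3.6418
Step 5: 0.911 × 1.414⁵ = 5.1495
Step 6: 0.911 × 1.414⁶ = 7.2814

0.9110rem, 1.2882rem, 1.8214rem, 2.5755rem, 3.6418rem, 5.1495rem, 7.2814rem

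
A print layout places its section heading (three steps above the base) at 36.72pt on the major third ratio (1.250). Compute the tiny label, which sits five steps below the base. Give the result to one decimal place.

6.2pt

36.72 ÷ 1.250⁸ = 36.72 ÷ 5.96046 ≈ 6.161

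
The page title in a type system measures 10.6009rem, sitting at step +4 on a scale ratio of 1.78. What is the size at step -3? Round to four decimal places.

Moving from step +4 to step -3 is 7 steps down, so divide by r⁷.
10.6009 ÷ 1.78⁷ = 10.6009 ÷ 56.61611 ≈ 0.1872

0.1872rem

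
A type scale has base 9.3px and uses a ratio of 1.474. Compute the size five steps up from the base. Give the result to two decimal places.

64.71px

9.3 × 1.474⁵ = 9.3 × 6.95805 ≈ 64.71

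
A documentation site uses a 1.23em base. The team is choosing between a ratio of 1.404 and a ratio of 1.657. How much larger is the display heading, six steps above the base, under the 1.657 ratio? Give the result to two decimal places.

16.04em

At 1.404: 1.23 × 1.404⁶ = 9.4212em
At 1.657: 1.23 × 1.657⁶ = 25.4589em
Difference: 25.4589 − 9.4212 = 16.0377em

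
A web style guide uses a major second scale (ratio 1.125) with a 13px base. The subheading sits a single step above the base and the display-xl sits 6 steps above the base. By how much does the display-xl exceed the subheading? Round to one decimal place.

11.7px

Step 1: 13.0 × 1.125 = 14.625px
Step 6: 13.0 × 1.125⁶ = 26.355px
Difference: 26.355 − 14.625 = 11.730px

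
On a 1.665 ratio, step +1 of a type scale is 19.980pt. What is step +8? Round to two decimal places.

Moving from step +1 to step +8 is 7 steps up, so multiply by r⁷.
19.980 × 1.665⁷ = 19.980 × 35.47314 ≈ 708.753

708.75pt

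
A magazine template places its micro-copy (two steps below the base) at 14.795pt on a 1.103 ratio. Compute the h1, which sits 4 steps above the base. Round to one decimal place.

Moving from step -2 to step +4 is 6 steps up, so multiply by r⁶.
14.795 × 1.103⁶ = 14.795 × 1.80075 ≈ 26.642

26.6pt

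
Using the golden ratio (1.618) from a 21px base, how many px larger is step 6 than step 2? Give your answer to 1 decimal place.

321.8px

Step 2: 21.0 × 1.618² = 54.976px
Step 6: 21.0 × 1.618⁶ = 376.782px
Difference: 376.782 − 54.976 = 321.806px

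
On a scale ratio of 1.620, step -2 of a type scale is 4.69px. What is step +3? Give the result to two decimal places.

52.33px

The gap is 3 − (-2) = 5 steps, so the factor is 1.620^5.
4.69 × 1.620⁵ = 4.69 × 11.15771 ≈ 52.330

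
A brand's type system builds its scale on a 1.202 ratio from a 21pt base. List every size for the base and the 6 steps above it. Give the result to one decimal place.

21.0pt, 25.2pt, 30.3pt, 36.5pt, 43.8pt, 52.7pt, 63.3pt

Step 0: 21pt
Step 1: 21.0 × 1.202 = 25.2
Step 2: 21.0 × 1.202² = 30.3
Step 3: 21.0 × 1.202³ = 36.5
Step 4: 21.0 × 1.202⁴ = 43.8
Step 5: 21.0 × 1.202⁵ = 52.7
Step 6: 21.0 × 1.202⁶ = 63.3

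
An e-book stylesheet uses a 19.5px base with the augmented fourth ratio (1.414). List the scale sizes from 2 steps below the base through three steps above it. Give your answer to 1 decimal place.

Step -2: 19.5 ÷ 1.414² = 9.8
Step -1: 19.5 ÷ 1.414 = 13.8
Step 0: 19.5px
Step 1: 19.5 × 1.414 = 27.6
Step 2: 19.5 × 1.414² = 39.0
Step 3: 19.5 × 1.414³ = 55.1

9.8px, 13.8px, 19.5px, 27.6px, 39.0px, 55.1px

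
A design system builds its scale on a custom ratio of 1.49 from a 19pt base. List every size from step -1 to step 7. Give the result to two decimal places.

12.75pt, 19.00pt, 28.31pt, 42.18pt, 62.85pt, 93.65pt, 139.54pt, 207.91pt, 309.78pt

Step -1: 19.0 ÷ 1.49 = 12.75
Step 0: 19pt
Step 1: 19.0 × 1.49 = 28.31
Step 2: 19.0 × 1.49² = 42.18
Step 3: 19.0 × 1.49³ = 62.85
Step 4: 19.0 × 1.49⁴ = 93.65
Step 5: 19.0 × 1.49⁵ = 139.54
Step 6: 19.0 × 1.49⁶ = 207.91
Step 7: 19.0 × 1.49⁷ = 309.78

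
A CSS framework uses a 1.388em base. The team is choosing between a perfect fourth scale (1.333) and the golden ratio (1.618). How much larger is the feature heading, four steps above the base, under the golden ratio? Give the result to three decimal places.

Perfect fourth: 1.388 × 1.333⁴ = 4.38238em
Golden ratio: 1.388 × 1.618⁴ = 9.51269em
Difference: 9.51269 − 4.38238 = 5.13031em

5.130em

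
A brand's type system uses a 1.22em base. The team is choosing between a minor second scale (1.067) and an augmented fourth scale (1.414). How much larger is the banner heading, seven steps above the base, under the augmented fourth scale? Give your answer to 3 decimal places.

11.867em

Minor second: 1.22 × 1.067⁷ = 1.92093em
Augmented fourth: 1.22 × 1.414⁷ = 13.78814em
Difference: 13.78814 − 1.92093 = 11.86721em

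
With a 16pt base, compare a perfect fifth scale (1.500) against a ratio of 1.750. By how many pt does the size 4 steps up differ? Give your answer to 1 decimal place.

69.1pt

Perfect fifth: 16.0 × 1.500⁴ = 81.000pt
At 1.750: 16.0 × 1.750⁴ = 150.062pt
Difference: 150.062 − 81.000 = 69.062pt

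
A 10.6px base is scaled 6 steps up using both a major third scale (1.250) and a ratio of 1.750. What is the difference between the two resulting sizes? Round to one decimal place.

Major third: 10.6 × 1.250⁶ = 40.436px
At 1.750: 10.6 × 1.750⁶ = 304.463px
Difference: 304.463 − 40.436 = 264.027px

264.0px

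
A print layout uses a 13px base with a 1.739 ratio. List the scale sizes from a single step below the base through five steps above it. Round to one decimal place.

7.5px, 13.0px, 22.6px, 39.3px, 68.4px, 118.9px, 206.7px

Step -1: 13.0 ÷ 1.739 = 7.5
Step 0: 13px
Step 1: 13.0 × 1.739 = 22.6
Step 2: 13.0 × 1.739² = 39.3
Step 3: 13.0 × 1.739³ = 68.4
Step 4: 13.0 × 1.739⁴ = 118.9
Step 5: 13.0 × 1.739⁵ = 206.7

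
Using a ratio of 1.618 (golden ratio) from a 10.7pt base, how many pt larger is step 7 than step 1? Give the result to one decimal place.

293.3pt

Step 1: 10.7 × 1.618 = 17.313pt
Step 7: 10.7 × 1.618⁷ = 310.623pt
Difference: 310.623 − 17.313 = 293.310pt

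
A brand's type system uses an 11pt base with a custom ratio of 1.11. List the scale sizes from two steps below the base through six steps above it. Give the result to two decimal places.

8.93pt, 9.91pt, 11.00pt, 12.21pt, 13.55pt, 15.04pt, 16.70pt, 18.54pt, 20.57pt

Step -2: 11.0 ÷ 1.11² = 8.93
Step -1: 11.0 ÷ 1.11 = 9.91
Step 0: 11pt
Step 1: 11.0 × 1.11 = 12.21
Step 2: 11.0 × 1.11² = 13.55
Step 3: 11.0 × 1.11³ = 15.04
Step 4: 11.0 × 1.11⁴ = 16.70
Step 5: 11.0 × 1.11⁵ = 18.54
Step 6: 11.0 × 1.11⁶ = 20.57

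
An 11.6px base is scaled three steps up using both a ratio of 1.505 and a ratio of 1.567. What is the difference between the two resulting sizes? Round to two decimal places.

At 1.505: 11.6 × 1.505³ = 39.5428px
At 1.567: 11.6 × 1.567³ = 44.6339px
Difference: 44.6339 − 39.5428 = 5.0911px

5.09px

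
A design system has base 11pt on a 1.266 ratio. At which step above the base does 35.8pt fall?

1.266ⁿ = 35.8 / 11 = 3.2545
n = ln(3.2545) / ln(1.266) = 1.1801 / 0.2359 ≈ 5.00

5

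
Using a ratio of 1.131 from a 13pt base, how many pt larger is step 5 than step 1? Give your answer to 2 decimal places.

9.35pt

Step 1: 13.0 × 1.131 = 14.7030pt
Step 5: 13.0 × 1.131⁵ = 24.0578pt
Difference: 24.0578 − 14.7030 = 9.3548pt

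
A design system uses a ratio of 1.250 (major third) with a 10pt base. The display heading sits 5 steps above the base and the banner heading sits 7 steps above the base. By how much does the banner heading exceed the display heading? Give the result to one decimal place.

17.2pt

Step 5: 10.0 × 1.250⁵ = 30.518pt
Step 7: 10.0 × 1.250⁷ = 47.684pt
Difference: 47.684 − 30.518 = 17.166pt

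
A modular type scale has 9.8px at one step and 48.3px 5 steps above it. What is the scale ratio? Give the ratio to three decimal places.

1.376

r⁵ = 48.3 / 9.8, so r = (48.3/9.8)^(1/5).
r = 4.9286^(1/5) ≈ 1.3758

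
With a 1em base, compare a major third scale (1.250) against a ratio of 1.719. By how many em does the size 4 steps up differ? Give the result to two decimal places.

Major third: 1.0 × 1.250⁴ = 2.4414em
At 1.719: 1.0 × 1.719⁴ = 8.7318em
Difference: 8.7318 − 2.4414 = 6.2904em

6.29em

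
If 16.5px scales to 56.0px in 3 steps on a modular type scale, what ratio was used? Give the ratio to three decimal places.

1.503

The ratio satisfies 16.5 × r³ = 56.0, so r = (56.0 / 16.5)^(1/3).
r = 3.3939^(1/3) ≈ 1.5028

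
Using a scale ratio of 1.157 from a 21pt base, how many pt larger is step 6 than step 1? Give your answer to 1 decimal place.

26.1pt

Step 1: 21.0 × 1.157 = 24.297pt
Step 6: 21.0 × 1.157⁶ = 50.376pt
Difference: 50.376 − 24.297 = 26.079pt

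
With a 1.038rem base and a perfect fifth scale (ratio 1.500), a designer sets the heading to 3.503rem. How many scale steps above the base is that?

3

1.500ⁿ = 3.503 / 1.038 = 3.3748
n = ln(3.3748) / ln(1.500) = 1.2163 / 0.4055 ≈ 3.00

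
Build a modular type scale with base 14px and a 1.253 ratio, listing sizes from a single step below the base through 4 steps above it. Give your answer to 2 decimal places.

11.17px, 14.00px, 17.54px, 21.98px, 27.54px, 34.51px

Step -1: 14.0 ÷ 1.253 = 11.17
Step 0: 14px
Step 1: 14.0 × 1.253 = 17.54
Step 2: 14.0 × 1.253² = 21.98
Step 3: 14.0 × 1.253³ = 27.54
Step 4: 14.0 × 1.253⁴ = 34.51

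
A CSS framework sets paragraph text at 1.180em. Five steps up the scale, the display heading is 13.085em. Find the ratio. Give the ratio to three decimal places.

1.618

The ratio satisfies 1.180 × r⁵ = 13.085, so r = (13.085 / 1.180)^(1/5).
r = 11.0890^(1/5) ≈ 1.6180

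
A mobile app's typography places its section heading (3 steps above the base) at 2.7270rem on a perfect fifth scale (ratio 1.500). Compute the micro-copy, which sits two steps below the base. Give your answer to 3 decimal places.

2.7270 ÷ 1.500⁵ = 2.7270 ÷ 7.59375 ≈ 0.359

0.359rem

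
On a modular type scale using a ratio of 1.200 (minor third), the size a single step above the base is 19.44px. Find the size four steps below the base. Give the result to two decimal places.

7.81px

19.44 ÷ 1.200⁵ = 19.44 ÷ 2.48832 ≈ 7.813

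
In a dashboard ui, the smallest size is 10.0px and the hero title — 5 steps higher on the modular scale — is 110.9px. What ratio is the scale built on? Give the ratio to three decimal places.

r⁵ = 110.9 / 10.0, so r = (110.9/10.0)^(1/5).
r = 11.0900^(1/5) ≈ 1.6180

1.618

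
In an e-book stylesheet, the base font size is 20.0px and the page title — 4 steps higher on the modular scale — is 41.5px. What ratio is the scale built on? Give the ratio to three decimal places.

The ratio satisfies 20.0 × r⁴ = 41.5, so r = (41.5 / 20.0)^(1/4).
r = 2.0750^(1/4) ≈ 1.2002

1.200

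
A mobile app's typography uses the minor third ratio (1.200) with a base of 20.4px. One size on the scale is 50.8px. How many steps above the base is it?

5

1.200ⁿ = 50.8 / 20.4 = 2.4902
n = ln(2.4902) / ln(1.200) = 0.9124 / 0.1823 ≈ 5.00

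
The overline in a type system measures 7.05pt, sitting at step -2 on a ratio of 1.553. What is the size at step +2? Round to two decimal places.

41.01pt

7.05 × 1.553⁴ = 7.05 × 5.81682 ≈ 41.009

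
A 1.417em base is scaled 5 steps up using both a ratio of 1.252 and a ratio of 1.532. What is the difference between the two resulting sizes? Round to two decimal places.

At 1.252: 1.417 × 1.252⁵ = 4.3590em
At 1.532: 1.417 × 1.532⁵ = 11.9581em
Difference: 11.9581 − 4.3590 = 7.5991em

7.60em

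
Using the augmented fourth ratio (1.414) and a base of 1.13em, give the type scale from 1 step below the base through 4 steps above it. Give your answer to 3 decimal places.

Step -1: 1.13 ÷ 1.414 = 0.799
Step 0: 1.13em
Step 1: 1.13 × 1.414 = 1.598
Step 2: 1.13 × 1.414² = 2.259
Step 3: 1.13 × 1.414³ = 3.195
Step 4: 1.13 × 1.414⁴ = 4.517

0.799em, 1.130em, 1.598em, 2.259em, 3.195em, 4.517em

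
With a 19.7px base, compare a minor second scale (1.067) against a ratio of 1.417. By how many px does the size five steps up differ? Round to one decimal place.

Minor second: 19.7 × 1.067⁵ = 27.245px
At 1.417: 19.7 × 1.417⁵ = 112.542px
Difference: 112.542 − 27.245 = 85.297px

85.3px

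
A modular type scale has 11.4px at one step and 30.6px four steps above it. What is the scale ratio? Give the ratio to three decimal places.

The ratio satisfies 11.4 × r⁴ = 30.6, so r = (30.6 / 11.4)^(1/4).
r = 2.6842^(1/4) ≈ 1.2800

1.280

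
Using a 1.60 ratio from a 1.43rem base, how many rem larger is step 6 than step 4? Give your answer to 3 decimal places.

Step 4: 1.43 × 1.60⁴ = 9.37165rem
Step 6: 1.43 × 1.60⁶ = 23.99142rem
Difference: 23.99142 − 9.37165 = 14.61977rem

14.620rem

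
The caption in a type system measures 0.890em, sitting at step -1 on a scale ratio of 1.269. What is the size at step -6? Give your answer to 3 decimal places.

0.890 ÷ 1.269⁵ = 0.890 ÷ 3.29085 ≈ 0.270

0.270em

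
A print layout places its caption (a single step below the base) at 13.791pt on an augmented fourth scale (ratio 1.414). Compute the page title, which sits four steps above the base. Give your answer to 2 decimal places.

77.95pt

The gap is 4 − (-1) = 5 steps, so the factor is 1.414^5.
13.791 × 1.414⁵ = 13.791 × 5.65258 ≈ 77.955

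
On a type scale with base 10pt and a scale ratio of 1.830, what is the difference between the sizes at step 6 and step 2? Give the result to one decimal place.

Step 2: 10.0 × 1.830² = 33.489pt
Step 6: 10.0 × 1.830⁶ = 375.584pt
Difference: 375.584 − 33.489 = 342.095pt

342.1pt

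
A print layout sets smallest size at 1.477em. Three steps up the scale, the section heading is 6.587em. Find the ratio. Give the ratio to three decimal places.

1.646

r³ = 6.587 / 1.477, so r = (6.587/1.477)^(1/3).
r = 4.4597^(1/3) ≈ 1.6460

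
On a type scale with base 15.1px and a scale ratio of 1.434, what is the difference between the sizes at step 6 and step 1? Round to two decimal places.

Step 1: 15.1 × 1.434 = 21.6534px
Step 6: 15.1 × 1.434⁶ = 131.3022px
Difference: 131.3022 − 21.6534 = 109.6488px

109.65px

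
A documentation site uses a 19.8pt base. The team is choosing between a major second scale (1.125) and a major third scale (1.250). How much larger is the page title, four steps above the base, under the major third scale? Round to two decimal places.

Major second: 19.8 × 1.125⁴ = 31.7158pt
Major third: 19.8 × 1.250⁴ = 48.3398pt
Difference: 48.3398 − 31.7158 = 16.6240pt

16.62pt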